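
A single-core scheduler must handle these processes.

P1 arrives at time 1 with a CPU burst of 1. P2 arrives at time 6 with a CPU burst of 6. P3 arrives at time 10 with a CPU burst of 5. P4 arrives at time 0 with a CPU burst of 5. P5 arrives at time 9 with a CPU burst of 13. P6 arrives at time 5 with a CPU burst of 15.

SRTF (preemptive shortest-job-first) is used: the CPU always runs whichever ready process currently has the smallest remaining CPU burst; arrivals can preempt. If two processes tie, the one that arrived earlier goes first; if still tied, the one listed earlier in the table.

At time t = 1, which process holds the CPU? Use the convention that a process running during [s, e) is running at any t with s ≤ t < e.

P1

Schedule: | P4 0-1 | P1 1-2 | P4 2-6 | P2 6-12 | P3 12-17 | P5 17-30 | P6 30-45 |
Completion: P1=2  P2=12  P3=17  P4=6  P5=30  P6=45
Turnaround (C−A): P1=1  P2=6  P3=7  P4=6  P5=21  P6=40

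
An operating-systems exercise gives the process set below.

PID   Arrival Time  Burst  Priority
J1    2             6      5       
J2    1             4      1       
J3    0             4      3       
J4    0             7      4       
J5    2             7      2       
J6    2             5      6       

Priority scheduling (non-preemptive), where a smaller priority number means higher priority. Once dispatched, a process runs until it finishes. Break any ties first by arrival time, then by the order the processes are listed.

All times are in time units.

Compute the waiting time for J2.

3

Gantt: | J3 0-4 | J2 4-8 | J5 8-15 | J4 15-22 | J1 22-28 | J6 28-33 |
Completion: J1=28  J2=8  J3=4  J4=22  J5=15  J6=33
Turnaround (C−A): J1=26  J2=7  J3=4  J4=22  J5=13  J6=31
Waiting(J2) = turnaround − burst = 7 − 4 = 3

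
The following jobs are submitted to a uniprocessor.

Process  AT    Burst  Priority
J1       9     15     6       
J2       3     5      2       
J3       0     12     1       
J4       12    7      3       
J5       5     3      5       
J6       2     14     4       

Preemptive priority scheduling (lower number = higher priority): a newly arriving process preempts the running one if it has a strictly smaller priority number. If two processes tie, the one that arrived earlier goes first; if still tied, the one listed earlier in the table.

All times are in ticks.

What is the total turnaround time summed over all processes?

Gantt: | J3 0-12 | J2 12-17 | J4 17-24 | J6 24-38 | J5 38-41 | J1 41-56 |
Completion: J1=56  J2=17  J3=12  J4=24  J5=41  J6=38
Turnaround = completion − arrival: J1=47, J2=14, J3=12, J4=12, J5=36, J6=36
Total turnaround = 47 + 14 + 12 + 12 + 36 + 36 = 157

157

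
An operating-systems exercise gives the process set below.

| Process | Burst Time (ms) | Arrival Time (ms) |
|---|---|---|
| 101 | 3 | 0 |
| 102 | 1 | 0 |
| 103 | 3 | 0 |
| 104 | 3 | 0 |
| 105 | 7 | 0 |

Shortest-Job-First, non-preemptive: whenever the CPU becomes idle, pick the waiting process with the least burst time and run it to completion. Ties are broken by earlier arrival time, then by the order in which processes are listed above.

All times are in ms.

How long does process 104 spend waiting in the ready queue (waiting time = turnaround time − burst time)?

Schedule: | 102 0-1 | 101 1-4 | 103 4-7 | 104 7-10 | 105 10-17 |
Completion: 101=4  102=1  103=7  104=10  105=17
Waiting(104) = turnaround − burst = 10 − 3 = 7

7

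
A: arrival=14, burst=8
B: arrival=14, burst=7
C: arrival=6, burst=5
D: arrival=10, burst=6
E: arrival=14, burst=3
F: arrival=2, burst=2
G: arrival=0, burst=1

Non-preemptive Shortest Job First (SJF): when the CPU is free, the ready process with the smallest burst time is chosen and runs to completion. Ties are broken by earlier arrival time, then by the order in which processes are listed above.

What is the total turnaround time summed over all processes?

55

Timeline: | G 0-1 | idle 1-2 | F 2-4 | idle 4-6 | C 6-11 | D 11-17 | E 17-20 | B 20-27 | A 27-35 |
Completion: A=35  B=27  C=11  D=17  E=20  F=4  G=1
Turnaround = completion − arrival: A=21, B=13, C=5, D=7, E=6, F=2, G=1
Total turnaround = 21 + 13 + 5 + 7 + 6 + 2 + 1 = 55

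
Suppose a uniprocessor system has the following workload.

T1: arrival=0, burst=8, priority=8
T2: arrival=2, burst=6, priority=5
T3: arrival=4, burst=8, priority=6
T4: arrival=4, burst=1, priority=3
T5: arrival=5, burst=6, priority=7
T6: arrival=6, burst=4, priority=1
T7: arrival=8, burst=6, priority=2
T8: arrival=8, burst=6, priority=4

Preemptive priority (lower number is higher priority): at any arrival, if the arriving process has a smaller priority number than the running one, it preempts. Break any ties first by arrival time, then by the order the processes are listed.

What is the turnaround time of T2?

Gantt: | T1 0-2 | T2 2-4 | T4 4-5 | T2 5-6 | T6 6-10 | T7 10-16 | T8 16-22 | T2 22-25 | T3 25-33 | T5 33-39 | T1 39-45 |
Completion: T1=45  T2=25  T3=33  T4=5  T5=39  T6=10  T7=16  T8=22
Turnaround (C−A): T1=45  T2=23  T3=29  T4=1  T5=34  T6=4  T7=8  T8=14
Turnaround(T2) = completion − arrival = 25 − 2 = 23

23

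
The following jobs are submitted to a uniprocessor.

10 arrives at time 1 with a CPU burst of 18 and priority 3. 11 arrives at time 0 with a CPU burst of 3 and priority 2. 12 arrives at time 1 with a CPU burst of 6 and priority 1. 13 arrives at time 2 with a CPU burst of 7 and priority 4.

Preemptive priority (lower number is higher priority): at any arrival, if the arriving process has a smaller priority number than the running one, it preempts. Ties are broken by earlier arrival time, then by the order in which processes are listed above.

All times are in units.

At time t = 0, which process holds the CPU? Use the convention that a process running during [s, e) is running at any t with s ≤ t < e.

Gantt: | 11 0-1 | 12 1-7 | 11 7-9 | 10 9-27 | 13 27-34 |
Completion: 10=27  11=9  12=7  13=34

11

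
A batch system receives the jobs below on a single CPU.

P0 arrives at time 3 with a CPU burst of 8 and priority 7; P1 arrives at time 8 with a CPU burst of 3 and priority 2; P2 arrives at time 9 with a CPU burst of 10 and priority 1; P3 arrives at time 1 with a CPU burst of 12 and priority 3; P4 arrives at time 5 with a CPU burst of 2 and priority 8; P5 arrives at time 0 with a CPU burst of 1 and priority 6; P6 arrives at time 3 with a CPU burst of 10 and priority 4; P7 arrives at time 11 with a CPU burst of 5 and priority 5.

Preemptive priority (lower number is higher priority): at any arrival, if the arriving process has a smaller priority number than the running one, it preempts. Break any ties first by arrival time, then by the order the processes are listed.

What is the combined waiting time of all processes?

Gantt: | P5 0-1 | P3 1-8 | P1 8-9 | P2 9-19 | P1 19-21 | P3 21-26 | P6 26-36 | P7 36-41 | P0 41-49 | P4 49-51 |
Completion: P0=49  P1=21  P2=19  P3=26  P4=51  P5=1  P6=36  P7=41
Turnaround (C−A): P0=46  P1=13  P2=10  P3=25  P4=46  P5=1  P6=33  P7=30
Waiting = turnaround − burst: P0=38, P1=10, P2=0, P3=13, P4=44, P5=0, P6=23, P7=25
Total waiting = 38 + 10 + 0 + 13 + 44 + 0 + 23 + 25 = 153

153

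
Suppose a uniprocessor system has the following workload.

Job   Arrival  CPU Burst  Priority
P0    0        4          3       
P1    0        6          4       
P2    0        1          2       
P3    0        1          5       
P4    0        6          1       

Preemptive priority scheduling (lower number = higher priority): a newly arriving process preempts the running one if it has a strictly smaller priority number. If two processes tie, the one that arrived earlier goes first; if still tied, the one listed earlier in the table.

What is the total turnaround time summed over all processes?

59

Gantt: | P4 0-6 | P2 6-7 | P0 7-11 | P1 11-17 | P3 17-18 |
Completion: P0=11  P1=17  P2=7  P3=18  P4=6
Turnaround (C−A): P0=11  P1=17  P2=7  P3=18  P4=6
Turnaround = completion − arrival: P0=11, P1=17, P2=7, P3=18, P4=6
Total turnaround = 11 + 17 + 7 + 18 + 6 = 59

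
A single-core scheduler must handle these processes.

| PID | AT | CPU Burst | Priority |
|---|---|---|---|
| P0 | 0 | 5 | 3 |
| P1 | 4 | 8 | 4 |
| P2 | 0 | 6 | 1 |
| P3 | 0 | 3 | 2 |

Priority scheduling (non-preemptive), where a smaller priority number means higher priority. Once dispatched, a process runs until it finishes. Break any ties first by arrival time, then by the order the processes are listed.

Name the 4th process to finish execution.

P1

Timeline: | P2 0-6 | P3 6-9 | P0 9-14 | P1 14-22 |
Completion: P0=14  P1=22  P2=6  P3=9
Turnaround (C−A): P0=14  P1=18  P2=6  P3=9
Finish order: P2 → P3 → P0 → P1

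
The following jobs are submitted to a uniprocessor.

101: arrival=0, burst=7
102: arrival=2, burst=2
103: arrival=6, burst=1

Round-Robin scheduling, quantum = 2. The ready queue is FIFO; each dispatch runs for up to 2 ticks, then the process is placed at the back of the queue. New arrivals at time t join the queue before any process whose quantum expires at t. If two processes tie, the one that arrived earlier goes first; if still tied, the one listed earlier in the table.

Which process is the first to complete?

102

Timeline: | 101 0-2 | 102 2-4 | 101 4-6 | 103 6-7 | 101 7-10 |
Completion: 101=10  102=4  103=7
Finish order: 102 → 103 → 101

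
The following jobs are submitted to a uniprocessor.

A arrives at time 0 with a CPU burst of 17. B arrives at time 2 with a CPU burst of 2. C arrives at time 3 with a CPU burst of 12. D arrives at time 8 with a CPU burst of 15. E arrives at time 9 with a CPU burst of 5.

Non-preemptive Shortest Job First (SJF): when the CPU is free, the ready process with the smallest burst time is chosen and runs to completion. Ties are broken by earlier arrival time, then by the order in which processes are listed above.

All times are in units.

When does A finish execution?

17

Gantt: | A 0-17 | B 17-19 | E 19-24 | C 24-36 | D 36-51 |
Completion: A=17  B=19  C=36  D=51  E=24
Turnaround (C−A): A=17  B=17  C=33  D=43  E=15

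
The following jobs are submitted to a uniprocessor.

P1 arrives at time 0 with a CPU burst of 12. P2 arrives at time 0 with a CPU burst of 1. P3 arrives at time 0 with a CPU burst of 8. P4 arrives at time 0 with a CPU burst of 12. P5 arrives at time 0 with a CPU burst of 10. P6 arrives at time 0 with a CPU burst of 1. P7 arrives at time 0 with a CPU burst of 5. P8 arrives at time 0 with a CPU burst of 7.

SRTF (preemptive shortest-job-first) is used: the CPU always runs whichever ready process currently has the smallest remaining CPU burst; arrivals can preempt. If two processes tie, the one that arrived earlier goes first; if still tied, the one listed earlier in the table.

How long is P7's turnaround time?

Timeline: | P2 0-1 | P6 1-2 | P7 2-7 | P8 7-14 | P3 14-22 | P5 22-32 | P1 32-44 | P4 44-56 |
Completion: P1=44  P2=1  P3=22  P4=56  P5=32  P6=2  P7=7  P8=14
Turnaround (C−A): P1=44  P2=1  P3=22  P4=56  P5=32  P6=2  P7=7  P8=14
Turnaround(P7) = completion − arrival = 7 − 0 = 7

7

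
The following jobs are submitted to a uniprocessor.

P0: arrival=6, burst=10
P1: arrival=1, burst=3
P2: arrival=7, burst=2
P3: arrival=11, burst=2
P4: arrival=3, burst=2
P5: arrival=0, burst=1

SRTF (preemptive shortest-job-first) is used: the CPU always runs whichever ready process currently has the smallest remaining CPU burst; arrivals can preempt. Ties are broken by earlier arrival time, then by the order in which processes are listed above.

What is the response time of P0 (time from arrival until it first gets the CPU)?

0

Timeline: | P5 0-1 | P1 1-4 | P4 4-6 | P0 6-7 | P2 7-9 | P0 9-11 | P3 11-13 | P0 13-20 |
Completion: P0=20  P1=4  P2=9  P3=13  P4=6  P5=1
Turnaround (C−A): P0=14  P1=3  P2=2  P3=2  P4=3  P5=1
Response(P0) = first start − arrival = 6 − 6 = 0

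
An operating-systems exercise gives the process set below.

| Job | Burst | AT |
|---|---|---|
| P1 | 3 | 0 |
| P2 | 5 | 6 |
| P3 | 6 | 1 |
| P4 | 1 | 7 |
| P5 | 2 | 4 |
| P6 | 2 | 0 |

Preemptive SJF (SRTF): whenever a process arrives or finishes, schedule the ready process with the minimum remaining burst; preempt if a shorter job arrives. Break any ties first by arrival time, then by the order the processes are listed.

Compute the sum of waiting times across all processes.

Gantt: | P6 0-2 | P1 2-5 | P5 5-7 | P4 7-8 | P2 8-13 | P3 13-19 |
Completion: P1=5  P2=13  P3=19  P4=8  P5=7  P6=2
Turnaround (C−A): P1=5  P2=7  P3=18  P4=1  P5=3  P6=2
Waiting = turnaround − burst: P1=2, P2=2, P3=12, P4=0, P5=1, P6=0
Total waiting = 2 + 2 + 12 + 0 + 1 + 0 = 17

17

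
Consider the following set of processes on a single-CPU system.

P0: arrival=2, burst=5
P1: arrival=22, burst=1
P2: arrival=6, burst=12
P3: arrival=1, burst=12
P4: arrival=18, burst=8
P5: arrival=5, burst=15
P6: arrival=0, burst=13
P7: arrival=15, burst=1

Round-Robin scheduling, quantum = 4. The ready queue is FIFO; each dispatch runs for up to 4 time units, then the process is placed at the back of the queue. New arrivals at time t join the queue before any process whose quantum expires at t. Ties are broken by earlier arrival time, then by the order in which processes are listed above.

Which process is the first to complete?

P0

Schedule: | P6 0-4 | P3 4-8 | P0 8-12 | P6 12-16 | P5 16-20 | P2 20-24 | P3 24-28 | P0 28-29 | P7 29-30 | P6 30-34 | P4 34-38 | P5 38-42 | P1 42-43 | P2 43-47 | P3 47-51 | P6 51-52 | P4 52-56 | P5 56-60 | P2 60-64 | P5 64-67 |
Completion: P0=29  P1=43  P2=64  P3=51  P4=56  P5=67  P6=52  P7=30
Turnaround (C−A): P0=27  P1=21  P2=58  P3=50  P4=38  P5=62  P6=52  P7=15
Finish order: P0 → P7 → P1 → P3 → P6 → P4 → P2 → P5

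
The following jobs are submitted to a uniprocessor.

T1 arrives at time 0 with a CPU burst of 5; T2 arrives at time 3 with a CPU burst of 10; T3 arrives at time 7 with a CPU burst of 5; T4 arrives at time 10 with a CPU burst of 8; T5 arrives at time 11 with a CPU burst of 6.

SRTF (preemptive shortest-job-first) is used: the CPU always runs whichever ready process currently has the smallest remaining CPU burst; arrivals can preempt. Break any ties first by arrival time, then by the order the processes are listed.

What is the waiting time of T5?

Timeline: | T1 0-5 | T2 5-7 | T3 7-12 | T5 12-18 | T2 18-26 | T4 26-34 |
Completion: T1=5  T2=26  T3=12  T4=34  T5=18
Waiting(T5) = turnaround − burst = 7 − 6 = 1

1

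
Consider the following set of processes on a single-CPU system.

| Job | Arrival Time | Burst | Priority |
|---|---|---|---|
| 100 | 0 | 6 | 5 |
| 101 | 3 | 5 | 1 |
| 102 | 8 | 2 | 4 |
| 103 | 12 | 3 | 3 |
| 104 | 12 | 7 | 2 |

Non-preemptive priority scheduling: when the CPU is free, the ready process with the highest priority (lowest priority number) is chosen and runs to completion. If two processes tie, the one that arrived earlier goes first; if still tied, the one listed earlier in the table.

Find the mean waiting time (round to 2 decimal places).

Schedule: | 100 0-6 | 101 6-11 | 102 11-13 | 104 13-20 | 103 20-23 |
Completion: 100=6  101=11  102=13  103=23  104=20
Turnaround (C−A): 100=6  101=8  102=5  103=11  104=8
Waiting times: 100=0, 101=3, 102=3, 103=8, 104=1
Average waiting = (0+3+3+8+1) / 5 = 15/5 = 3.00

3.00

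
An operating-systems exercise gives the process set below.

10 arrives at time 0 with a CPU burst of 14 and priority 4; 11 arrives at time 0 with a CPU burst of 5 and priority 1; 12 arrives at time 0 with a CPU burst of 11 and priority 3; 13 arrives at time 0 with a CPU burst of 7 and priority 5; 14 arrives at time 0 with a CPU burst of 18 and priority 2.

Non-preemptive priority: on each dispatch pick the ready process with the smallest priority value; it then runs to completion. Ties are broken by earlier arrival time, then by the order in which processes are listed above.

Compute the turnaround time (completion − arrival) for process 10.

Gantt: | 11 0-5 | 14 5-23 | 12 23-34 | 10 34-48 | 13 48-55 |
Completion: 10=48  11=5  12=34  13=55  14=23
Turnaround(10) = completion − arrival = 48 − 0 = 48

48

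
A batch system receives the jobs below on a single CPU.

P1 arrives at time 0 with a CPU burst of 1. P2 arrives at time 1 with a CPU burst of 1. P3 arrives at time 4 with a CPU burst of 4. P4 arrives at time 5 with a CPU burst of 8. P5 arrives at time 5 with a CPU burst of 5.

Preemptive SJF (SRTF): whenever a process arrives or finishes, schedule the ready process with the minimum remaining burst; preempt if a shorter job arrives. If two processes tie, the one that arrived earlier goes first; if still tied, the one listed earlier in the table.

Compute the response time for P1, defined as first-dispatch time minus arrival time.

Gantt: | P1 0-1 | P2 1-2 | idle 2-4 | P3 4-8 | P5 8-13 | P4 13-21 |
Completion: P1=1  P2=2  P3=8  P4=21  P5=13
Response(P1) = first start − arrival = 0 − 0 = 0

0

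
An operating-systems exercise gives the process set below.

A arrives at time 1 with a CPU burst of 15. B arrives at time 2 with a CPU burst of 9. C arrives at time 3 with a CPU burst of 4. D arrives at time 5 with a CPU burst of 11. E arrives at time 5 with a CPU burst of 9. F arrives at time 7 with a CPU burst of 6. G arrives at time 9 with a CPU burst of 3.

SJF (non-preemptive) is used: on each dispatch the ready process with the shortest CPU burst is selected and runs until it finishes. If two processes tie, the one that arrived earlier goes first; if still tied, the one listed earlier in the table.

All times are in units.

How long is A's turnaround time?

15

Timeline: | idle 0-1 | A 1-16 | G 16-19 | C 19-23 | F 23-29 | B 29-38 | E 38-47 | D 47-58 |
Completion: A=16  B=38  C=23  D=58  E=47  F=29  G=19
Turnaround(A) = completion − arrival = 16 − 1 = 15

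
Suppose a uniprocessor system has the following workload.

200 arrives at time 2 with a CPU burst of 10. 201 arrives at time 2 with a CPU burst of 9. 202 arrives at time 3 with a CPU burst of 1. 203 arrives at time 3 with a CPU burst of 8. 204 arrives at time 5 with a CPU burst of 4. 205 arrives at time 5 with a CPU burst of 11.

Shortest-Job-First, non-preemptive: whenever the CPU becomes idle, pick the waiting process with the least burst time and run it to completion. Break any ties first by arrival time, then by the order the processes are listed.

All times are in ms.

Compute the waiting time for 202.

Timeline: | idle 0-2 | 201 2-11 | 202 11-12 | 204 12-16 | 203 16-24 | 200 24-34 | 205 34-45 |
Completion: 200=34  201=11  202=12  203=24  204=16  205=45
Turnaround (C−A): 200=32  201=9  202=9  203=21  204=11  205=40
Waiting(202) = turnaround − burst = 9 − 1 = 8

8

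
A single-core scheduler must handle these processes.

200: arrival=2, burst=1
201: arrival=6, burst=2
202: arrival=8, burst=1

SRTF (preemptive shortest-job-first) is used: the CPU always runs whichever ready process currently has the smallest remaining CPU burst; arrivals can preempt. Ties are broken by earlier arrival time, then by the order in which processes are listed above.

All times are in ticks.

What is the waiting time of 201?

Gantt: | idle 0-2 | 200 2-3 | idle 3-6 | 201 6-8 | 202 8-9 |
Completion: 200=3  201=8  202=9
Turnaround (C−A): 200=1  201=2  202=1
Waiting(201) = turnaround − burst = 2 − 2 = 0

0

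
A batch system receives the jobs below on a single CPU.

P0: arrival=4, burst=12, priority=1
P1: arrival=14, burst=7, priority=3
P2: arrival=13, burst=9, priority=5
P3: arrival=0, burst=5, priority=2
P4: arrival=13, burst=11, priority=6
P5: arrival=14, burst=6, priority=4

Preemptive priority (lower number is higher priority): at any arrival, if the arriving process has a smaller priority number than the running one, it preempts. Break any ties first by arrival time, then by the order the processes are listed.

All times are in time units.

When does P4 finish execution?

50

Timeline: | P3 0-4 | P0 4-16 | P3 16-17 | P1 17-24 | P5 24-30 | P2 30-39 | P4 39-50 |
Completion: P0=16  P1=24  P2=39  P3=17  P4=50  P5=30
Turnaround (C−A): P0=12  P1=10  P2=26  P3=17  P4=37  P5=16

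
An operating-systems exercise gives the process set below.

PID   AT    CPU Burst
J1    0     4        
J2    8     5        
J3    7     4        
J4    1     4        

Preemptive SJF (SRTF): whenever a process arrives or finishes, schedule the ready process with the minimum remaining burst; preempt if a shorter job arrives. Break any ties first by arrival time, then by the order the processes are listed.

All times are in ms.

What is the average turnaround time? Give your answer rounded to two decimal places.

Schedule: | J1 0-4 | J4 4-8 | J3 8-12 | J2 12-17 |
Completion: J1=4  J2=17  J3=12  J4=8
Turnaround (C−A): J1=4  J2=9  J3=5  J4=7
Turnaround times: J1=4, J2=9, J3=5, J4=7
Average turnaround = (4+9+5+7) / 4 = 25/4 = 6.25

6.25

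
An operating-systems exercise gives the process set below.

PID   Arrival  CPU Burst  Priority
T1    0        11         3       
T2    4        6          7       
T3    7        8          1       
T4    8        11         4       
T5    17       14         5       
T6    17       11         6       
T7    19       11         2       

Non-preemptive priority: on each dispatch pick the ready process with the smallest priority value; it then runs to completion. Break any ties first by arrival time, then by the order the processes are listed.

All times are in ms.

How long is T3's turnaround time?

12

Timeline: | T1 0-11 | T3 11-19 | T7 19-30 | T4 30-41 | T5 41-55 | T6 55-66 | T2 66-72 |
Completion: T1=11  T2=72  T3=19  T4=41  T5=55  T6=66  T7=30
Turnaround (C−A): T1=11  T2=68  T3=12  T4=33  T5=38  T6=49  T7=11
Turnaround(T3) = completion − arrival = 19 − 7 = 12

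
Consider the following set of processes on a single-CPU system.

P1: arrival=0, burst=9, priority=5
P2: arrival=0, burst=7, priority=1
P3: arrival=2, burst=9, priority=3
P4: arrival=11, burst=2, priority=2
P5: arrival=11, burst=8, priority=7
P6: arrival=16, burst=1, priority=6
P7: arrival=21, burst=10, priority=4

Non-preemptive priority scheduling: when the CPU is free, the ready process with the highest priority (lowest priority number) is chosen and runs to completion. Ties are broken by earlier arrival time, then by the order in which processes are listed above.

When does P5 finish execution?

Timeline: | P2 0-7 | P3 7-16 | P4 16-18 | P1 18-27 | P7 27-37 | P6 37-38 | P5 38-46 |
Completion: P1=27  P2=7  P3=16  P4=18  P5=46  P6=38  P7=37
Turnaround (C−A): P1=27  P2=7  P3=14  P4=7  P5=35  P6=22  P7=16

46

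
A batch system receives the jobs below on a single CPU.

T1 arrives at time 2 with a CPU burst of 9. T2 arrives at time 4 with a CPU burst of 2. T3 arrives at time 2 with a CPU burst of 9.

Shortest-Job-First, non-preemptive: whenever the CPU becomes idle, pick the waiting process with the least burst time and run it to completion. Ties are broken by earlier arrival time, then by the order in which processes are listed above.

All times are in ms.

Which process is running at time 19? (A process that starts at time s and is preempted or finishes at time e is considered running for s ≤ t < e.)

Schedule: | idle 0-2 | T1 2-11 | T2 11-13 | T3 13-22 |
Completion: T1=11  T2=13  T3=22
Turnaround (C−A): T1=9  T2=9  T3=20

T3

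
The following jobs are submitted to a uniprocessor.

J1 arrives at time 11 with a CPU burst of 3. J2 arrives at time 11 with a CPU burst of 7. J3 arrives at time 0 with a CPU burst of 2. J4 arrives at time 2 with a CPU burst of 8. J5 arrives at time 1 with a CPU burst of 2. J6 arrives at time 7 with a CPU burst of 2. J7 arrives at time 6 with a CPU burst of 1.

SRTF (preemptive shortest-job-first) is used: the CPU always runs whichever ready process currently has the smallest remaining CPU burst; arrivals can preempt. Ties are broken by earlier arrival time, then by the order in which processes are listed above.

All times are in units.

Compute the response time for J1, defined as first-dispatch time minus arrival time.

Gantt: | J3 0-2 | J5 2-4 | J4 4-6 | J7 6-7 | J6 7-9 | J4 9-11 | J1 11-14 | J4 14-18 | J2 18-25 |
Completion: J1=14  J2=25  J3=2  J4=18  J5=4  J6=9  J7=7
Turnaround (C−A): J1=3  J2=14  J3=2  J4=16  J5=3  J6=2  J7=1
Response(J1) = first start − arrival = 11 − 11 = 0

0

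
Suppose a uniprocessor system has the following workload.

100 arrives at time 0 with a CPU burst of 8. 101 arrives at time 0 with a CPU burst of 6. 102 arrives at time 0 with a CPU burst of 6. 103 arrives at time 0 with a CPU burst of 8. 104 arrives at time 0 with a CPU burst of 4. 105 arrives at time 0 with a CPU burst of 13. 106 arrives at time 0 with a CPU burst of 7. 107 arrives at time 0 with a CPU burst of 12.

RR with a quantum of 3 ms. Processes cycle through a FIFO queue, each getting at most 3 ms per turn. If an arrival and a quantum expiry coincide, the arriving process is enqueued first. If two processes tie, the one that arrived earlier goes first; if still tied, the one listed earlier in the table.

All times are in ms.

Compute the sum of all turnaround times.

Schedule: | 100 0-3 | 101 3-6 | 102 6-9 | 103 9-12 | 104 12-15 | 105 15-18 | 106 18-21 | 107 21-24 | 100 24-27 | 101 27-30 | 102 30-33 | 103 33-36 | 104 36-37 | 105 37-40 | 106 40-43 | 107 43-46 | 100 46-48 | 103 48-50 | 105 50-53 | 106 53-54 | 107 54-57 | 105 57-60 | 107 60-63 | 105 63-64 |
Completion: 100=48  101=30  102=33  103=50  104=37  105=64  106=54  107=63
Turnaround (C−A): 100=48  101=30  102=33  103=50  104=37  105=64  106=54  107=63
Turnaround = completion − arrival: 100=48, 101=30, 102=33, 103=50, 104=37, 105=64, 106=54, 107=63
Total turnaround = 48 + 30 + 33 + 50 + 37 + 64 + 54 + 63 = 379

379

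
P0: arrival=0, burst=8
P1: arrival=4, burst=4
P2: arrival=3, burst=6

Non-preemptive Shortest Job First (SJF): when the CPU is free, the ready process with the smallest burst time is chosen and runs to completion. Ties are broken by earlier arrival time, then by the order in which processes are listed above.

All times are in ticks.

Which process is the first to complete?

P0

Timeline: | P0 0-8 | P1 8-12 | P2 12-18 |
Completion: P0=8  P1=12  P2=18
Finish order: P0 → P1 → P2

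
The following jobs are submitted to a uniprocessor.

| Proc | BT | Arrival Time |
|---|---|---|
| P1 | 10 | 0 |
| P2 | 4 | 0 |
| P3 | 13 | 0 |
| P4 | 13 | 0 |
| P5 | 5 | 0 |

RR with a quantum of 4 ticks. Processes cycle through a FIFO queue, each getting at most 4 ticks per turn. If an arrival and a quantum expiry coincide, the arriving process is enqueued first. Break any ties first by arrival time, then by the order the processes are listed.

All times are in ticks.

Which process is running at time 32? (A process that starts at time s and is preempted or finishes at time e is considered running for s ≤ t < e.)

P5

Gantt: | P1 0-4 | P2 4-8 | P3 8-12 | P4 12-16 | P5 16-20 | P1 20-24 | P3 24-28 | P4 28-32 | P5 32-33 | P1 33-35 | P3 35-39 | P4 39-43 | P3 43-44 | P4 44-45 |
Completion: P1=35  P2=8  P3=44  P4=45  P5=33
Turnaround (C−A): P1=35  P2=8  P3=44  P4=45  P5=33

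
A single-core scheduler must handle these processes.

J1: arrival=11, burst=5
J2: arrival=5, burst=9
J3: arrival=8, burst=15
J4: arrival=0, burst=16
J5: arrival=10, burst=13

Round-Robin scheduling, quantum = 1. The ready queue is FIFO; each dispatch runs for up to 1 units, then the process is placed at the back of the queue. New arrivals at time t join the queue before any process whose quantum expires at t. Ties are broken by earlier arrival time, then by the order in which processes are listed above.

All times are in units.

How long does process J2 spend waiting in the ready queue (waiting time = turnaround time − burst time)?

26

Timeline: | J4 0-5 | J2 5-6 | J4 6-7 | J2 7-8 | J4 8-9 | J3 9-10 | J2 10-11 | J4 11-12 | J5 12-13 | J3 13-14 | J1 14-15 | J2 15-16 | J4 16-17 | J5 17-18 | J3 18-19 | J1 19-20 | J2 20-21 | J4 21-22 | J5 22-23 | J3 23-24 | J1 24-25 | J2 25-26 | J4 26-27 | J5 27-28 | J3 28-29 | J1 29-30 | J2 30-31 | J4 31-32 | J5 32-33 | J3 33-34 | J1 34-35 | J2 35-36 | J4 36-37 | J5 37-38 | J3 38-39 | J2 39-40 | J4 40-41 | J5 41-42 | J3 42-43 | J4 43-44 | J5 44-45 | J3 45-46 | J4 46-47 | J5 47-48 | J3 48-49 | J5 49-50 | J3 50-51 | J5 51-52 | J3 52-53 | J5 53-54 | J3 54-55 | J5 55-56 | J3 56-58 |
Completion: J1=35  J2=40  J3=58  J4=47  J5=56
Turnaround (C−A): J1=24  J2=35  J3=50  J4=47  J5=46
Waiting(J2) = turnaround − burst = 35 − 9 = 26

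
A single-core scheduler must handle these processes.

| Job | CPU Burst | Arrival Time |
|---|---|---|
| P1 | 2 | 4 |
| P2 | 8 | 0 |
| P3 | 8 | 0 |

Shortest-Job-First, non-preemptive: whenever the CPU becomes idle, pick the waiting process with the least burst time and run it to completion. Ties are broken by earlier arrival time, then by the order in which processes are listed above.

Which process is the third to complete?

Gantt: | P2 0-8 | P1 8-10 | P3 10-18 |
Completion: P1=10  P2=8  P3=18
Turnaround (C−A): P1=6  P2=8  P3=18
Finish order: P2 → P1 → P3

P3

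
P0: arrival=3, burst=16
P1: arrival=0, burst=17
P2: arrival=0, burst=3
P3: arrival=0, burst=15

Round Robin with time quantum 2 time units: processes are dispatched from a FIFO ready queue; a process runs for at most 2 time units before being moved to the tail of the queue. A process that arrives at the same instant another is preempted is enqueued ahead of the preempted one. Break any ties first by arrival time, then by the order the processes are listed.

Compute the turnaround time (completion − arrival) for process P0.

Gantt: | P1 0-2 | P2 2-4 | P3 4-6 | P1 6-8 | P0 8-10 | P2 10-11 | P3 11-13 | P1 13-15 | P0 15-17 | P3 17-19 | P1 19-21 | P0 21-23 | P3 23-25 | P1 25-27 | P0 27-29 | P3 29-31 | P1 31-33 | P0 33-35 | P3 35-37 | P1 37-39 | P0 39-41 | P3 41-43 | P1 43-45 | P0 45-47 | P3 47-48 | P1 48-49 | P0 49-51 |
Completion: P0=51  P1=49  P2=11  P3=48
Turnaround(P0) = completion − arrival = 51 − 3 = 48

48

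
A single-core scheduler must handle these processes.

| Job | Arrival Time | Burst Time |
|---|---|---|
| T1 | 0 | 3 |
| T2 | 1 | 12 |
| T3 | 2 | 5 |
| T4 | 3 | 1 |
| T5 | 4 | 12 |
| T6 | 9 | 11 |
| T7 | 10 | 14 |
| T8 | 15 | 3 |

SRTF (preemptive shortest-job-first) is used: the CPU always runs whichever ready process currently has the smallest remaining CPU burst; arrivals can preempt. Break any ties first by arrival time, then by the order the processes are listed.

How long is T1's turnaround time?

Schedule: | T1 0-3 | T4 3-4 | T3 4-9 | T6 9-15 | T8 15-18 | T6 18-23 | T2 23-35 | T5 35-47 | T7 47-61 |
Completion: T1=3  T2=35  T3=9  T4=4  T5=47  T6=23  T7=61  T8=18
Turnaround (C−A): T1=3  T2=34  T3=7  T4=1  T5=43  T6=14  T7=51  T8=3
Turnaround(T1) = completion − arrival = 3 − 0 = 3

3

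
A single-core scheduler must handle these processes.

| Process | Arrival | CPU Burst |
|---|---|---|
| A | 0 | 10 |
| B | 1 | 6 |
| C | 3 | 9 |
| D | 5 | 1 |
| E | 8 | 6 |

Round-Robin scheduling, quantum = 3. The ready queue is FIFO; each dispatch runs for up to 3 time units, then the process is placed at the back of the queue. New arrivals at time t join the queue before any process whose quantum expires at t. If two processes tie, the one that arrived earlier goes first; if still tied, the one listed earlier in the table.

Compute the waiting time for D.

7

Gantt: | A 0-3 | B 3-6 | C 6-9 | A 9-12 | D 12-13 | B 13-16 | E 16-19 | C 19-22 | A 22-25 | E 25-28 | C 28-31 | A 31-32 |
Completion: A=32  B=16  C=31  D=13  E=28
Turnaround (C−A): A=32  B=15  C=28  D=8  E=20
Waiting(D) = turnaround − burst = 8 − 1 = 7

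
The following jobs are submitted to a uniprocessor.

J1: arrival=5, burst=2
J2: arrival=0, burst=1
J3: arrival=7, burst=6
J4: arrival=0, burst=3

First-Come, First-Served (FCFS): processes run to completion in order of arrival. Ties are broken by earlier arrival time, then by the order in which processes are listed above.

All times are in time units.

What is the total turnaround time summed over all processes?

Schedule: | J2 0-1 | J4 1-4 | idle 4-5 | J1 5-7 | J3 7-13 |
Completion: J1=7  J2=1  J3=13  J4=4
Turnaround (C−A): J1=2  J2=1  J3=6  J4=4
Turnaround = completion − arrival: J1=2, J2=1, J3=6, J4=4
Total turnaround = 2 + 1 + 6 + 4 = 13

13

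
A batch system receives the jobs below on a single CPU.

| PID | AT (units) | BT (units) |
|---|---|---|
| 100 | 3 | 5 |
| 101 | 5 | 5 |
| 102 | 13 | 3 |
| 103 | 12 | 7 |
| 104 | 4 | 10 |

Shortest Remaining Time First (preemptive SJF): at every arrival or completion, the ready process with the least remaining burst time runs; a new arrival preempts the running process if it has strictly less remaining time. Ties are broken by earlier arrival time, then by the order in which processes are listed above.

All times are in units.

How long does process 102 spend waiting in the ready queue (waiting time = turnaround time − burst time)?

Timeline: | idle 0-3 | 100 3-8 | 101 8-13 | 102 13-16 | 103 16-23 | 104 23-33 |
Completion: 100=8  101=13  102=16  103=23  104=33
Turnaround (C−A): 100=5  101=8  102=3  103=11  104=29
Waiting(102) = turnaround − burst = 3 − 3 = 0

0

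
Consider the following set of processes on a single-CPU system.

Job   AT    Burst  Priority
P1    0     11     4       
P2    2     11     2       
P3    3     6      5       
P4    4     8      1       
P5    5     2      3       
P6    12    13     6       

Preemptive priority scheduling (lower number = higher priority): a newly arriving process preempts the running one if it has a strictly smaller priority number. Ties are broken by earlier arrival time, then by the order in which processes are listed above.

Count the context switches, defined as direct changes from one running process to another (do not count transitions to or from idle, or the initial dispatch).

7

Timeline: | P1 0-2 | P2 2-4 | P4 4-12 | P2 12-21 | P5 21-23 | P1 23-32 | P3 32-38 | P6 38-51 |
Completion: P1=32  P2=21  P3=38  P4=12  P5=23  P6=51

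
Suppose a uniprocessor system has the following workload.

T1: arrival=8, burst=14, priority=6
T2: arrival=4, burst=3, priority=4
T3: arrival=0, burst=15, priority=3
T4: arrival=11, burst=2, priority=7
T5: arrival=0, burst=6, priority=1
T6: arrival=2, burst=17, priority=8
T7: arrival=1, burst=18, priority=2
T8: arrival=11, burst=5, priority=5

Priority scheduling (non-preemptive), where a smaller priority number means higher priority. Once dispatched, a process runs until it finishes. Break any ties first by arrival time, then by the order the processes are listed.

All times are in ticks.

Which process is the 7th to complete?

Schedule: | T5 0-6 | T7 6-24 | T3 24-39 | T2 39-42 | T8 42-47 | T1 47-61 | T4 61-63 | T6 63-80 |
Completion: T1=61  T2=42  T3=39  T4=63  T5=6  T6=80  T7=24  T8=47
Finish order: T5 → T7 → T3 → T2 → T8 → T1 → T4 → T6

T4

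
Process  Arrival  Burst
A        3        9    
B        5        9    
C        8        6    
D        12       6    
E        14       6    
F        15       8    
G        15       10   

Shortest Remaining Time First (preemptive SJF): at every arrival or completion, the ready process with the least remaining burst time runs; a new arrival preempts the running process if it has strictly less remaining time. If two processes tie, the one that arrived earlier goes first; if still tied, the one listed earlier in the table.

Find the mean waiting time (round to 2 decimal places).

Timeline: | idle 0-3 | A 3-12 | C 12-18 | D 18-24 | E 24-30 | F 30-38 | B 38-47 | G 47-57 |
Completion: A=12  B=47  C=18  D=24  E=30  F=38  G=57
Turnaround (C−A): A=9  B=42  C=10  D=12  E=16  F=23  G=42
Waiting times: A=0, B=33, C=4, D=6, E=10, F=15, G=32
Average waiting = (0+33+4+6+10+15+32) / 7 = 100/7 = 14.29

14.29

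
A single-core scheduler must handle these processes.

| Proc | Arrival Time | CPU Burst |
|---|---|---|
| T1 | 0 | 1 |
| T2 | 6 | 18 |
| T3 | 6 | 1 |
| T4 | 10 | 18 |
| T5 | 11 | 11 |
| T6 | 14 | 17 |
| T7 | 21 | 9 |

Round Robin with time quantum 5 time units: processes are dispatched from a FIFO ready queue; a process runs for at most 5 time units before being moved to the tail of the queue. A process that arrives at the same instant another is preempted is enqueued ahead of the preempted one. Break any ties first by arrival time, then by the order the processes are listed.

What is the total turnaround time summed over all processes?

306

Gantt: | T1 0-1 | idle 1-6 | T2 6-11 | T3 11-12 | T4 12-17 | T5 17-22 | T2 22-27 | T6 27-32 | T4 32-37 | T7 37-42 | T5 42-47 | T2 47-52 | T6 52-57 | T4 57-62 | T7 62-66 | T5 66-67 | T2 67-70 | T6 70-75 | T4 75-78 | T6 78-80 |
Completion: T1=1  T2=70  T3=12  T4=78  T5=67  T6=80  T7=66
Turnaround (C−A): T1=1  T2=64  T3=6  T4=68  T5=56  T6=66  T7=45
Turnaround = completion − arrival: T1=1, T2=64, T3=6, T4=68, T5=56, T6=66, T7=45
Total turnaround = 1 + 64 + 6 + 68 + 56 + 66 + 45 = 306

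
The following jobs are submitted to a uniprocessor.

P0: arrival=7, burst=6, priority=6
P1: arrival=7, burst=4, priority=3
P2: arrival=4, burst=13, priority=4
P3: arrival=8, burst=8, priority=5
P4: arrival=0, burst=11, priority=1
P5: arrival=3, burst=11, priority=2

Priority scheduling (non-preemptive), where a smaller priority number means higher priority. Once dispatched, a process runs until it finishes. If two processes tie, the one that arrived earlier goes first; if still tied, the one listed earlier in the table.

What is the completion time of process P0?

53

Timeline: | P4 0-11 | P5 11-22 | P1 22-26 | P2 26-39 | P3 39-47 | P0 47-53 |
Completion: P0=53  P1=26  P2=39  P3=47  P4=11  P5=22
Turnaround (C−A): P0=46  P1=19  P2=35  P3=39  P4=11  P5=19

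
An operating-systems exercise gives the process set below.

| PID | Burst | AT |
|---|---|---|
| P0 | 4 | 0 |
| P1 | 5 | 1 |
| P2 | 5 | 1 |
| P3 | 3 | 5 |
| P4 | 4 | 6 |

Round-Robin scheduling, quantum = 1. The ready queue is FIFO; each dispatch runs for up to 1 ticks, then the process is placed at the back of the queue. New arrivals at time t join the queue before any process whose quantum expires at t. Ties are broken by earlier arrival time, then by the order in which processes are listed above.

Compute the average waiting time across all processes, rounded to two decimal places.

Timeline: | P0 0-1 | P1 1-2 | P2 2-3 | P0 3-4 | P1 4-5 | P2 5-6 | P0 6-7 | P3 7-8 | P1 8-9 | P4 9-10 | P2 10-11 | P0 11-12 | P3 12-13 | P1 13-14 | P4 14-15 | P2 15-16 | P3 16-17 | P1 17-18 | P4 18-19 | P2 19-20 | P4 20-21 |
Completion: P0=12  P1=18  P2=20  P3=17  P4=21
Waiting times: P0=8, P1=12, P2=14, P3=9, P4=11
Average waiting = (8+12+14+9+11) / 5 = 54/5 = 10.80

10.80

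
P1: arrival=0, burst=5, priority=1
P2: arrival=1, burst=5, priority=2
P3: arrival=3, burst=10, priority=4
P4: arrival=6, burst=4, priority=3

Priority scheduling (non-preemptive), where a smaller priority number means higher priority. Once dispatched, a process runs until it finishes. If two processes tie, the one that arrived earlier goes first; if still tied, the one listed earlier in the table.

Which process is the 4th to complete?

P3

Schedule: | P1 0-5 | P2 5-10 | P4 10-14 | P3 14-24 |
Completion: P1=5  P2=10  P3=24  P4=14
Finish order: P1 → P2 → P4 → P3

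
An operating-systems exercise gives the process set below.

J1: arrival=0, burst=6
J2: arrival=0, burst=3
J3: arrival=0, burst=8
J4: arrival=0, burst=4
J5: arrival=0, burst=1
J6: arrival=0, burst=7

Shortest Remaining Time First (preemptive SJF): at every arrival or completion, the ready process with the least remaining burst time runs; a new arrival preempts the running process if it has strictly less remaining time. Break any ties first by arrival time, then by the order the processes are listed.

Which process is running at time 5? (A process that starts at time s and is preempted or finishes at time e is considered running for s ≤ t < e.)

Gantt: | J5 0-1 | J2 1-4 | J4 4-8 | J1 8-14 | J6 14-21 | J3 21-29 |
Completion: J1=14  J2=4  J3=29  J4=8  J5=1  J6=21

J4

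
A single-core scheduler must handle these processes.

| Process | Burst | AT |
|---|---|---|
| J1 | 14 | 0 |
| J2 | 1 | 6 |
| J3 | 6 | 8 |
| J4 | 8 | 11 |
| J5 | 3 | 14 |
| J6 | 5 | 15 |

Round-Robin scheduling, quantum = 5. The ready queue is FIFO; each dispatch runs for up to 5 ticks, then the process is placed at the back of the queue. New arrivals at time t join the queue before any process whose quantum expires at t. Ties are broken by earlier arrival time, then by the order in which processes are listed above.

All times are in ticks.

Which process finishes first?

Timeline: | J1 0-10 | J2 10-11 | J3 11-16 | J1 16-20 | J4 20-25 | J5 25-28 | J6 28-33 | J3 33-34 | J4 34-37 |
Completion: J1=20  J2=11  J3=34  J4=37  J5=28  J6=33
Turnaround (C−A): J1=20  J2=5  J3=26  J4=26  J5=14  J6=18
Finish order: J2 → J1 → J5 → J6 → J3 → J4

J2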